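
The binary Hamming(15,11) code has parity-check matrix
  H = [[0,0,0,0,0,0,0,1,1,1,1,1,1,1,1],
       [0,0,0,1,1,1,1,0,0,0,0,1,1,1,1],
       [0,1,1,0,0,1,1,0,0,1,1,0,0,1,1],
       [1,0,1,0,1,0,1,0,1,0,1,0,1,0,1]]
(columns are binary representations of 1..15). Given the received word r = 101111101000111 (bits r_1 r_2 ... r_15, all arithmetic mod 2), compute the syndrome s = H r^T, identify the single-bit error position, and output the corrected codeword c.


s = (0, 1, 1, 1)^T, error position = 7, corrected codeword c = 101111001000111

Compute s = H r^T mod 2 one row at a time:
  s_1 = 0 + 1 + 0 + 0 + 0 + 1 + 1 + 1 = 4 ≡ 0 (mod 2).
  s_2 = 1 + 1 + 1 + 1 + 0 + 1 + 1 + 1 = 7 ≡ 1 (mod 2).
  s_3 = 0 + 1 + 1 + 1 + 0 + 0 + 1 + 1 = 5 ≡ 1 (mod 2).
  s_4 = 1 + 1 + 1 + 1 + 1 + 0 + 1 + 1 = 7 ≡ 1 (mod 2).
s = (0, 1, 1, 1)^T — this equals column 7 of H (binary 0111), so error is at position 7.
Correct: flip bit 7 of r = 101111101000111 to get c = 101111001000111.


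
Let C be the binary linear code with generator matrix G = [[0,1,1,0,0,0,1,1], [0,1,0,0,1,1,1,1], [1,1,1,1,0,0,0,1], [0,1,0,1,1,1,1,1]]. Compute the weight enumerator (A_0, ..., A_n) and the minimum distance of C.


Weight distribution: A_0 = 1, A_1 = 1, A_2 = 1, A_3 = 2, A_4 = 3, A_5 = 5, A_6 = 3. Minimum distance d = 1.

Enumerate all 2^4 = 16 messages m ∈ F_2^4.
For each, compute codeword c = mG in F_2^8, then tally its weight.
  m = 0000 → c = 00000000, weight = 0.
  m = 1000 → c = 01100011, weight = 4.
  m = 0100 → c = 01001111, weight = 5.
  m = 1100 → c = 00101100, weight = 3.
  m = 0010 → c = 11110001, weight = 5.
  m = 1010 → c = 10010010, weight = 3.
  m = 0110 → c = 10111110, weight = 6.
  m = 1110 → c = 11011101, weight = 6.
  m = 0001 → c = 01011111, weight = 6.
  m = 1001 → c = 00111100, weight = 4.
  m = 0101 → c = 00010000, weight = 1.
  m = 1101 → c = 01110011, weight = 5.
  m = 0011 → c = 10101110, weight = 5.
  m = 1011 → c = 11001101, weight = 5.
  m = 0111 → c = 11100001, weight = 4.
  m = 1111 → c = 10000010, weight = 2.
Tally weights:
  weight 0: 1 codewords.
  weight 1: 1 codewords.
  weight 2: 1 codewords.
  weight 3: 2 codewords.
  weight 4: 3 codewords.
  weight 5: 5 codewords.
  weight 6: 3 codewords.
Minimum distance d = smallest w > 0 with A_w > 0 = 1.
Sanity: Σ A_w = 16 = 2^4 = 16 ✓.


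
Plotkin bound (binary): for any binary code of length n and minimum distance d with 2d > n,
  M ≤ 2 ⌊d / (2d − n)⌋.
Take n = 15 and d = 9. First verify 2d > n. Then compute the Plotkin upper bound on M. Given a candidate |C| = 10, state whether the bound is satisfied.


Plotkin bound M ≤ 6; given |C| = 10 > bound (violated).

Check applicability: 2d = 18, n = 15.
2d − n = 3 > 0, so Plotkin applies.
Compute d/(2d−n) = 9/3 ≈ 3.0000.
⌊d/(2d−n)⌋ = 3.
Plotkin bound: M ≤ 2·3 = 6.
Given |C| = 10, check: VIOLATED.
This |C| is above the Plotkin bound, so no binary code with n = 15, d = 9 and 10 codewords exists.


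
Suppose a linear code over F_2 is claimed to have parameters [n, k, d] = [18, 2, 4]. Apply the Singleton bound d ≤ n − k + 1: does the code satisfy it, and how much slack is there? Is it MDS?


Singleton RHS = n − k + 1 = 17, slack = 13, bound satisfied, not MDS.

Singleton bound: d ≤ n − k + 1.
Here n = 18, k = 2, so n − k + 1 = 17.
Given d = 4, check d ≤ 17: YES.
Slack = (n − k + 1) − d = 13.
The code is NOT MDS (slack = 13 > 0).
Description: the claimed parameters are [18, 2, 4]_2; such a code would be non-MDS.


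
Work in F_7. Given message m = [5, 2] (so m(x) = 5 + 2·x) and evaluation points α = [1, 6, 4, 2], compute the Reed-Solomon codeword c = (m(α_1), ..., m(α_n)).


c = [0, 3, 6, 2]

Message polynomial: m(x) = 5 + 2·x (mod 7).
For each evaluation point α_i, compute m(α_i) mod 7:
  α_1 = 1: Horner steps 2 → 0, so m(1) = 0.
  α_2 = 6: Horner steps 2 → 3, so m(6) = 3.
  α_3 = 4: Horner steps 2 → 6, so m(4) = 6.
  α_4 = 2: Horner steps 2 → 2, so m(2) = 2.
Codeword c = [0, 3, 6, 2] ∈ F_7^4.


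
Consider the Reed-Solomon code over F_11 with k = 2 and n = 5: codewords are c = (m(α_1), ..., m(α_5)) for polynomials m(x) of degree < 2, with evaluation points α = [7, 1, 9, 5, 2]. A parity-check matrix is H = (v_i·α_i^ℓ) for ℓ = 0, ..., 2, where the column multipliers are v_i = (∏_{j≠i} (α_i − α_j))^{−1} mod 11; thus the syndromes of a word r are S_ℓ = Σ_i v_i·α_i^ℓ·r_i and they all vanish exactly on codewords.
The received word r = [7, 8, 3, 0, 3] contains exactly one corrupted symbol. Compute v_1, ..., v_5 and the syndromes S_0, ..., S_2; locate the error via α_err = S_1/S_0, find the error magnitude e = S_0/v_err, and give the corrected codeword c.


S = (6, 1, 2), error at position 5, error magnitude e = 8, c = [7, 8, 3, 0, 6].

Step 1: column multipliers v_i = (∏_{j≠i}(α_i − α_j))^{−1} mod 11.
  i = 1 (α = 7): (7−1)(7−9)(7−5)(7−2) = 6·(−2)·2·5 = −120 ≡ 1, so v_1 = 1^{−1} = 1 (mod 11).
  i = 2 (α = 1): (1−7)(1−9)(1−5)(1−2) = (−6)·(−8)·(−4)·(−1) = 192 ≡ 5, so v_2 = 5^{−1} = 9 (mod 11).
  i = 3 (α = 9): (9−7)(9−1)(9−5)(9−2) = 2·8·4·7 = 448 ≡ 8, so v_3 = 8^{−1} = 7 (mod 11).
  i = 4 (α = 5): (5−7)(5−1)(5−9)(5−2) = (−2)·4·(−4)·3 = 96 ≡ 8, so v_4 = 8^{−1} = 7 (mod 11).
  i = 5 (α = 2): (2−7)(2−1)(2−9)(2−5) = (−5)·1·(−7)·(−3) = −105 ≡ 5, so v_5 = 5^{−1} = 9 (mod 11).
  v = [1, 9, 7, 7, 9].
Step 2: syndromes of r = [7, 8, 3, 0, 3] (all sums mod 11).
  S_0 = Σ v_i r_i = 1·7 + 9·8 + 7·3 + 7·0 + 9·3 = 127 ≡ 6.
  S_1 = Σ v_i α_i r_i = 1·7·7 + 9·1·8 + 7·9·3 + 7·5·0 + 9·2·3 = 364 ≡ 1.
  α_i^2 mod 11 = [5, 1, 4, 3, 4].
  S_2 = Σ v_i α_i^2 r_i = 1·5·7 + 9·1·8 + 7·4·3 + 7·3·0 + 9·4·3 = 299 ≡ 2.
  S = (6, 1, 2) ≠ 0, so r is not a codeword (an error is present).
Step 3: locate the error. For a single error e at position i, S_ℓ = v_i·e·α_i^ℓ, so α_err = S_1/S_0.
  S_0^{−1} = 6^{−1} = 2 (mod 11), so α_err = 1·2 = 2 ≡ 2 = α_5. Error position i = 5.
  Consistency check: S_2/S_1 = 2·1 = 2 ≡ 2 = α_err ✓ (single-error assumption holds).
Step 4: error magnitude e = S_0/v_5 = S_0·∏_{j≠5}(α_5 − α_j) = 6·5 = 30 ≡ 8 (mod 11).
Step 5: correct position 5: c_5 = r_5 − e = 3 − 8 ≡ 6 (mod 11). Hence c = [7, 8, 3, 0, 6].
  Check: interpolating c through the α_i gives m(x) = 10 + 9·x (degree < 2) with m(α_i) = c_i for every i, so c is indeed a codeword.


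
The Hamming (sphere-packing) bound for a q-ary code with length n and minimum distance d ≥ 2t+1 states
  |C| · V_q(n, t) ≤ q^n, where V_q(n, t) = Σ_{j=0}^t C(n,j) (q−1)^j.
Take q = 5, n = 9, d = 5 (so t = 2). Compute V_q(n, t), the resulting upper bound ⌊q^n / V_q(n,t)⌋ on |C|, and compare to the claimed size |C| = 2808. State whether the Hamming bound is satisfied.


V_q(n, t) = 613, q^n = 1953125, Hamming bound = 3186, |C| = 2808 ≤ bound (satisfied).

Step 1: Compute V_q(n, t) = Σ_{j=0}^2 C(n, j) (q−1)^j.
  j = 0: C(9,0)·(4)^0 = 1·1 = 1.
  j = 1: C(9,1)·(4)^1 = 9·4 = 36.
  j = 2: C(9,2)·(4)^2 = 36·16 = 576.
  V_q(n, t) = 1 + 36 + 576 = 613.
Step 2: q^n = 5^9 = 1953125.
Step 3: Hamming bound ⌊q^n / V_q(n,t)⌋ = ⌊1953125/613⌋ = 3186.
Step 4: Compare |C| = 2808 to 3186: satisfied.
The claimed |C| lies below the Hamming bound.


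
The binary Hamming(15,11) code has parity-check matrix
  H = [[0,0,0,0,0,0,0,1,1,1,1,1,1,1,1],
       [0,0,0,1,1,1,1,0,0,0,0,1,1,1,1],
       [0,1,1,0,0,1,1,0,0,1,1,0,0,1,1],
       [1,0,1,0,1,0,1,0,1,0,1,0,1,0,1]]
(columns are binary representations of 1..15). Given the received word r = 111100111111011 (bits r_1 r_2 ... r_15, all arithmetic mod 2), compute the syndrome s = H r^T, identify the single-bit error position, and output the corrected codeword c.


s = (1, 1, 1, 0)^T, error position = 14, corrected codeword c = 111100111111001

Compute s = H r^T mod 2 one row at a time:
  s_1 = 1 + 1 + 1 + 1 + 1 + 0 + 1 + 1 = 7 ≡ 1 (mod 2).
  s_2 = 1 + 0 + 0 + 1 + 1 + 0 + 1 + 1 = 5 ≡ 1 (mod 2).
  s_3 = 1 + 1 + 0 + 1 + 1 + 1 + 1 + 1 = 7 ≡ 1 (mod 2).
  s_4 = 1 + 1 + 0 + 1 + 1 + 1 + 0 + 1 = 6 ≡ 0 (mod 2).
s = (1, 1, 1, 0)^T — this equals column 14 of H (binary 1110), so error is at position 14.
Correct: flip bit 14 of r = 111100111111011 to get c = 111100111111001.


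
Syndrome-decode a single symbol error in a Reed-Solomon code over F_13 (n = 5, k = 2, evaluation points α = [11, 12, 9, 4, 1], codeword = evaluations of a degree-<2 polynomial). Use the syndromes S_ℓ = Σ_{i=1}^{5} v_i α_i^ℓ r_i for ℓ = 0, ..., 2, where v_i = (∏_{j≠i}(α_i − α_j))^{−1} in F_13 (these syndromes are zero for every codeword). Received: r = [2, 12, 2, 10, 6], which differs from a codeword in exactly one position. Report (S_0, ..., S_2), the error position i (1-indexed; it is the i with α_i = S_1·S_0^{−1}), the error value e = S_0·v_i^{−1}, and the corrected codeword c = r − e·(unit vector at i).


S = (12, 4, 10), error at position 3, error magnitude e = 7, c = [2, 12, 8, 10, 6].

Step 1: column multipliers v_i = (∏_{j≠i}(α_i − α_j))^{−1} mod 13.
  i = 1 (α = 11): (11−12)(11−9)(11−4)(11−1) = (−1)·2·7·10 = −140 ≡ 3, so v_1 = 3^{−1} = 9 (mod 13).
  i = 2 (α = 12): (12−11)(12−9)(12−4)(12−1) = 1·3·8·11 = 264 ≡ 4, so v_2 = 4^{−1} = 10 (mod 13).
  i = 3 (α = 9): (9−11)(9−12)(9−4)(9−1) = (−2)·(−3)·5·8 = 240 ≡ 6, so v_3 = 6^{−1} = 11 (mod 13).
  i = 4 (α = 4): (4−11)(4−12)(4−9)(4−1) = (−7)·(−8)·(−5)·3 = −840 ≡ 5, so v_4 = 5^{−1} = 8 (mod 13).
  i = 5 (α = 1): (1−11)(1−12)(1−9)(1−4) = (−10)·(−11)·(−8)·(−3) = 2640 ≡ 1, so v_5 = 1^{−1} = 1 (mod 13).
  v = [9, 10, 11, 8, 1].
Step 2: syndromes of r = [2, 12, 2, 10, 6] (all sums mod 13).
  S_0 = Σ v_i r_i = 9·2 + 10·12 + 11·2 + 8·10 + 1·6 = 246 ≡ 12.
  S_1 = Σ v_i α_i r_i = 9·11·2 + 10·12·12 + 11·9·2 + 8·4·10 + 1·1·6 = 2162 ≡ 4.
  α_i^2 mod 13 = [4, 1, 3, 3, 1].
  S_2 = Σ v_i α_i^2 r_i = 9·4·2 + 10·1·12 + 11·3·2 + 8·3·10 + 1·1·6 = 504 ≡ 10.
  S = (12, 4, 10) ≠ 0, so r is not a codeword (an error is present).
Step 3: locate the error. For a single error e at position i, S_ℓ = v_i·e·α_i^ℓ, so α_err = S_1/S_0.
  S_0^{−1} = 12^{−1} = 12 (mod 13), so α_err = 4·12 = 48 ≡ 9 = α_3. Error position i = 3.
  Consistency check: S_2/S_1 = 10·10 = 100 ≡ 9 = α_err ✓ (single-error assumption holds).
Step 4: error magnitude e = S_0/v_3 = S_0·∏_{j≠3}(α_3 − α_j) = 12·6 = 72 ≡ 7 (mod 13).
Step 5: correct position 3: c_3 = r_3 − e = 2 − 7 ≡ 8 (mod 13). Hence c = [2, 12, 8, 10, 6].
  Check: interpolating c through the α_i gives m(x) = 9 + 10·x (degree < 2) with m(α_i) = c_i for every i, so c is indeed a codeword.


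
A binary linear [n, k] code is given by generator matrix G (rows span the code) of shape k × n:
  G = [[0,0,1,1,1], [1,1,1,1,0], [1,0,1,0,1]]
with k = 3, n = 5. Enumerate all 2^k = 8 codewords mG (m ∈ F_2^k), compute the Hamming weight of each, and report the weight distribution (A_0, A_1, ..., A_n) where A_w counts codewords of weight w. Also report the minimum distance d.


Weight distribution: A_0 = 1, A_2 = 2, A_3 = 4, A_4 = 1. Minimum distance d = 2.

Enumerate all 2^3 = 8 messages m ∈ F_2^3.
For each, compute codeword c = mG in F_2^5, then tally its weight.
  m = 000 → c = 00000, weight = 0.
  m = 100 → c = 00111, weight = 3.
  m = 010 → c = 11110, weight = 4.
  m = 110 → c = 11001, weight = 3.
  m = 001 → c = 10101, weight = 3.
  m = 101 → c = 10010, weight = 2.
  m = 011 → c = 01011, weight = 3.
  m = 111 → c = 01100, weight = 2.
Tally weights:
  weight 0: 1 codewords.
  weight 2: 2 codewords.
  weight 3: 4 codewords.
  weight 4: 1 codewords.
Minimum distance d = smallest w > 0 with A_w > 0 = 2.
Sanity: Σ A_w = 8 = 2^3 = 8 ✓.


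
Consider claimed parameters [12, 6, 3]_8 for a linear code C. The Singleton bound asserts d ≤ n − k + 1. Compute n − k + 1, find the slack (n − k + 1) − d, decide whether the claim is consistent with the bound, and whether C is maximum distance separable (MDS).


Singleton RHS = n − k + 1 = 7, slack = 4, bound satisfied, not MDS.

Singleton bound: d ≤ n − k + 1.
Here n = 12, k = 6, so n − k + 1 = 7.
Given d = 3, check d ≤ 7: YES.
Slack = (n − k + 1) − d = 4.
The code is NOT MDS (slack = 4 > 0).
Description: the claimed parameters are [12, 6, 3]_8; such a code would be non-MDS.


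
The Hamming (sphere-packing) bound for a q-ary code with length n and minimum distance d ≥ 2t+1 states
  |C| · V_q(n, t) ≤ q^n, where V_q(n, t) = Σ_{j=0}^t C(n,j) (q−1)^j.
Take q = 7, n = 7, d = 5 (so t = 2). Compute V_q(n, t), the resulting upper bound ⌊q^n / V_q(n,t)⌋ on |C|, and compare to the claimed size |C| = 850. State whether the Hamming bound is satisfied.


V_q(n, t) = 799, q^n = 823543, Hamming bound = 1030, |C| = 850 ≤ bound (satisfied).

Step 1: Compute V_q(n, t) = Σ_{j=0}^2 C(n, j) (q−1)^j.
  j = 0: C(7,0)·(6)^0 = 1·1 = 1.
  j = 1: C(7,1)·(6)^1 = 7·6 = 42.
  j = 2: C(7,2)·(6)^2 = 21·36 = 756.
  V_q(n, t) = 1 + 42 + 756 = 799.
Step 2: q^n = 7^7 = 823543.
Step 3: Hamming bound ⌊q^n / V_q(n,t)⌋ = ⌊823543/799⌋ = 1030.
Step 4: Compare |C| = 850 to 1030: satisfied.
The claimed |C| lies below the Hamming bound.


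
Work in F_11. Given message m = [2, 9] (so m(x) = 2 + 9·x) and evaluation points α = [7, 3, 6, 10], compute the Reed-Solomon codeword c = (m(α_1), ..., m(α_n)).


c = [10, 7, 1, 4]

Message polynomial: m(x) = 2 + 9·x (mod 11).
For each evaluation point α_i, compute m(α_i) mod 11:
  α_1 = 7: Horner steps 9 → 10, so m(7) = 10.
  α_2 = 3: Horner steps 9 → 7, so m(3) = 7.
  α_3 = 6: Horner steps 9 → 1, so m(6) = 1.
  α_4 = 10: Horner steps 9 → 4, so m(10) = 4.
Codeword c = [10, 7, 1, 4] ∈ F_11^4.


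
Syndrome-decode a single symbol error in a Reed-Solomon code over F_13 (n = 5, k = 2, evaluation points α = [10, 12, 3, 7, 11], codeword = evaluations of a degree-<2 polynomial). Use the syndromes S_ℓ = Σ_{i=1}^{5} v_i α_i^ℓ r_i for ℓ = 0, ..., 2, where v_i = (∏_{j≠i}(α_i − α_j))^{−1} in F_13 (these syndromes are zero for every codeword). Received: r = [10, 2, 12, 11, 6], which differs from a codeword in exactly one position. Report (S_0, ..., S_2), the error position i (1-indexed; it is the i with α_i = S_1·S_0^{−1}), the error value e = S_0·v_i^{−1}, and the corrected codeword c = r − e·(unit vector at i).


S = (4, 2, 1), error at position 4, error magnitude e = 2, c = [10, 2, 12, 9, 6].

Step 1: column multipliers v_i = (∏_{j≠i}(α_i − α_j))^{−1} mod 13.
  i = 1 (α = 10): (10−12)(10−3)(10−7)(10−11) = (−2)·7·3·(−1) = 42 ≡ 3, so v_1 = 3^{−1} = 9 (mod 13).
  i = 2 (α = 12): (12−10)(12−3)(12−7)(12−11) = 2·9·5·1 = 90 ≡ 12, so v_2 = 12^{−1} = 12 (mod 13).
  i = 3 (α = 3): (3−10)(3−12)(3−7)(3−11) = (−7)·(−9)·(−4)·(−8) = 2016 ≡ 1, so v_3 = 1^{−1} = 1 (mod 13).
  i = 4 (α = 7): (7−10)(7−12)(7−3)(7−11) = (−3)·(−5)·4·(−4) = −240 ≡ 7, so v_4 = 7^{−1} = 2 (mod 13).
  i = 5 (α = 11): (11−10)(11−12)(11−3)(11−7) = 1·(−1)·8·4 = −32 ≡ 7, so v_5 = 7^{−1} = 2 (mod 13).
  v = [9, 12, 1, 2, 2].
Step 2: syndromes of r = [10, 2, 12, 11, 6] (all sums mod 13).
  S_0 = Σ v_i r_i = 9·10 + 12·2 + 1·12 + 2·11 + 2·6 = 160 ≡ 4.
  S_1 = Σ v_i α_i r_i = 9·10·10 + 12·12·2 + 1·3·12 + 2·7·11 + 2·11·6 = 1510 ≡ 2.
  α_i^2 mod 13 = [9, 1, 9, 10, 4].
  S_2 = Σ v_i α_i^2 r_i = 9·9·10 + 12·1·2 + 1·9·12 + 2·10·11 + 2·4·6 = 1210 ≡ 1.
  S = (4, 2, 1) ≠ 0, so r is not a codeword (an error is present).
Step 3: locate the error. For a single error e at position i, S_ℓ = v_i·e·α_i^ℓ, so α_err = S_1/S_0.
  S_0^{−1} = 4^{−1} = 10 (mod 13), so α_err = 2·10 = 20 ≡ 7 = α_4. Error position i = 4.
  Consistency check: S_2/S_1 = 1·7 = 7 ≡ 7 = α_err ✓ (single-error assumption holds).
Step 4: error magnitude e = S_0/v_4 = S_0·∏_{j≠4}(α_4 − α_j) = 4·7 = 28 ≡ 2 (mod 13).
Step 5: correct position 4: c_4 = r_4 − e = 11 − 2 ≡ 9 (mod 13). Hence c = [10, 2, 12, 9, 6].
  Check: interpolating c through the α_i gives m(x) = 11 + 9·x (degree < 2) with m(α_i) = c_i for every i, so c is indeed a codeword.


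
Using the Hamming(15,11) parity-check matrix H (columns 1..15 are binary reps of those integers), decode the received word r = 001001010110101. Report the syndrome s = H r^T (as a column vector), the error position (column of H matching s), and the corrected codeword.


s = (1, 1, 1, 0)^T, error position = 14, corrected codeword c = 001001010110111

Compute s = H r^T mod 2 one row at a time:
  s_1 = 1 + 0 + 1 + 1 + 0 + 1 + 0 + 1 = 5 ≡ 1 (mod 2).
  s_2 = 0 + 0 + 1 + 0 + 0 + 1 + 0 + 1 = 3 ≡ 1 (mod 2).
  s_3 = 0 + 1 + 1 + 0 + 1 + 1 + 0 + 1 = 5 ≡ 1 (mod 2).
  s_4 = 0 + 1 + 0 + 0 + 0 + 1 + 1 + 1 = 4 ≡ 0 (mod 2).
s = (1, 1, 1, 0)^T — this equals column 14 of H (binary 1110), so error is at position 14.
Correct: flip bit 14 of r = 001001010110101 to get c = 001001010110111.


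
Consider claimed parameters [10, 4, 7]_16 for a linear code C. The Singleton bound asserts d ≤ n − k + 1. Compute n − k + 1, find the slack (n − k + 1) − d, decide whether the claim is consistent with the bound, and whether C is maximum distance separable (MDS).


Singleton RHS = n − k + 1 = 7, slack = 0, bound satisfied, MDS.

Singleton bound: d ≤ n − k + 1.
Here n = 10, k = 4, so n − k + 1 = 7.
Given d = 7, check d ≤ 7: YES.
Slack = (n − k + 1) − d = 0.
The code is MDS (slack = 0).
Description: the claimed parameters are [10, 4, 7]_16; such a code would be MDS (meets Singleton bound).


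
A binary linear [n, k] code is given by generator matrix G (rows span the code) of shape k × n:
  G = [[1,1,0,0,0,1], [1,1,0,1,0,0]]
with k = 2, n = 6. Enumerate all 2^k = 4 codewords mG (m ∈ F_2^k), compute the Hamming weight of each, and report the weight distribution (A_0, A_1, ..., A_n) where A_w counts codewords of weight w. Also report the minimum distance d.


Weight distribution: A_0 = 1, A_2 = 1, A_3 = 2. Minimum distance d = 2.

Enumerate all 2^2 = 4 messages m ∈ F_2^2.
For each, compute codeword c = mG in F_2^6, then tally its weight.
  m = 00 → c = 000000, weight = 0.
  m = 10 → c = 110001, weight = 3.
  m = 01 → c = 110100, weight = 3.
  m = 11 → c = 000101, weight = 2.
Tally weights:
  weight 0: 1 codewords.
  weight 2: 1 codewords.
  weight 3: 2 codewords.
Minimum distance d = smallest w > 0 with A_w > 0 = 2.
Sanity: Σ A_w = 4 = 2^2 = 4 ✓.


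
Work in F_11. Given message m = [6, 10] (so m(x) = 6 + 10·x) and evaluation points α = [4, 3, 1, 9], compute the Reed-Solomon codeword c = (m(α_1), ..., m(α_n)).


c = [2, 3, 5, 8]

Message polynomial: m(x) = 6 + 10·x (mod 11).
For each evaluation point α_i, compute m(α_i) mod 11:
  α_1 = 4: Horner steps 10 → 2, so m(4) = 2.
  α_2 = 3: Horner steps 10 → 3, so m(3) = 3.
  α_3 = 1: Horner steps 10 → 5, so m(1) = 5.
  α_4 = 9: Horner steps 10 → 8, so m(9) = 8.
Codeword c = [2, 3, 5, 8] ∈ F_11^4.


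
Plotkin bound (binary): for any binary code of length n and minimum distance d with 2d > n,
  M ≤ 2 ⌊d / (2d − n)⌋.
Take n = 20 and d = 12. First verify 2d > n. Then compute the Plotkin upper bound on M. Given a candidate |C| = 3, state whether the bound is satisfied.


Plotkin bound M ≤ 6; given |C| = 3 ≤ bound (satisfied).

Check applicability: 2d = 24, n = 20.
2d − n = 4 > 0, so Plotkin applies.
Compute d/(2d−n) = 12/4 ≈ 3.0000.
⌊d/(2d−n)⌋ = 3.
Plotkin bound: M ≤ 2·3 = 6.
Given |C| = 3, check: satisfied.
This |C| is below the Plotkin bound.


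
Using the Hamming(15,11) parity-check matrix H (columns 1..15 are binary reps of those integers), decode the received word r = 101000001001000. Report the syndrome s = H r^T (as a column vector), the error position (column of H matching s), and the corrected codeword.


s = (0, 1, 1, 1)^T, error position = 7, corrected codeword c = 101000101001000

Compute s = H r^T mod 2 one row at a time:
  s_1 = 0 + 1 + 0 + 0 + 1 + 0 + 0 + 0 = 2 ≡ 0 (mod 2).
  s_2 = 0 + 0 + 0 + 0 + 1 + 0 + 0 + 0 = 1 ≡ 1 (mod 2).
  s_3 = 0 + 1 + 0 + 0 + 0 + 0 + 0 + 0 = 1 ≡ 1 (mod 2).
  s_4 = 1 + 1 + 0 + 0 + 1 + 0 + 0 + 0 = 3 ≡ 1 (mod 2).
s = (0, 1, 1, 1)^T — this equals column 7 of H (binary 0111), so error is at position 7.
Correct: flip bit 7 of r = 101000001001000 to get c = 101000101001000.


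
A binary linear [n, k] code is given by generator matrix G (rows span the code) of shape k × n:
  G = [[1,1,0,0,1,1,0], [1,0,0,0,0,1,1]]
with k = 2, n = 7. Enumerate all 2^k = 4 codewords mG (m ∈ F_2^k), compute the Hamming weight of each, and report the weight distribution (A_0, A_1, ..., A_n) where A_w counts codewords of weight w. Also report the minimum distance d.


Weight distribution: A_0 = 1, A_3 = 2, A_4 = 1. Minimum distance d = 3.

Enumerate all 2^2 = 4 messages m ∈ F_2^2.
For each, compute codeword c = mG in F_2^7, then tally its weight.
  m = 00 → c = 0000000, weight = 0.
  m = 10 → c = 1100110, weight = 4.
  m = 01 → c = 1000011, weight = 3.
  m = 11 → c = 0100101, weight = 3.
Tally weights:
  weight 0: 1 codewords.
  weight 3: 2 codewords.
  weight 4: 1 codewords.
Minimum distance d = smallest w > 0 with A_w > 0 = 3.
Sanity: Σ A_w = 4 = 2^2 = 4 ✓.


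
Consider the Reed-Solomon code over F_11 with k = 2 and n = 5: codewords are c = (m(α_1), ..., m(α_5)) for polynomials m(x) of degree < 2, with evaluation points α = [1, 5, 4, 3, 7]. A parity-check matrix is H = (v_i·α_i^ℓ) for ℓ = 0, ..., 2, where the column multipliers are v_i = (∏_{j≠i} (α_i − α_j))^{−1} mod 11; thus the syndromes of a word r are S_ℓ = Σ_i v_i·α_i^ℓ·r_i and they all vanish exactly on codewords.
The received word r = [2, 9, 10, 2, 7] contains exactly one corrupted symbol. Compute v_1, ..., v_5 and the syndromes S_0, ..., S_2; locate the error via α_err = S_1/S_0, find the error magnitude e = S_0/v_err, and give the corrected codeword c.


S = (4, 1, 3), error at position 4, error magnitude e = 2, c = [2, 9, 10, 0, 7].

Step 1: column multipliers v_i = (∏_{j≠i}(α_i − α_j))^{−1} mod 11.
  i = 1 (α = 1): (1−5)(1−4)(1−3)(1−7) = (−4)·(−3)·(−2)·(−6) = 144 ≡ 1, so v_1 = 1^{−1} = 1 (mod 11).
  i = 2 (α = 5): (5−1)(5−4)(5−3)(5−7) = 4·1·2·(−2) = −16 ≡ 6, so v_2 = 6^{−1} = 2 (mod 11).
  i = 3 (α = 4): (4−1)(4−5)(4−3)(4−7) = 3·(−1)·1·(−3) = 9 ≡ 9, so v_3 = 9^{−1} = 5 (mod 11).
  i = 4 (α = 3): (3−1)(3−5)(3−4)(3−7) = 2·(−2)·(−1)·(−4) = −16 ≡ 6, so v_4 = 6^{−1} = 2 (mod 11).
  i = 5 (α = 7): (7−1)(7−5)(7−4)(7−3) = 6·2·3·4 = 144 ≡ 1, so v_5 = 1^{−1} = 1 (mod 11).
  v = [1, 2, 5, 2, 1].
Step 2: syndromes of r = [2, 9, 10, 2, 7] (all sums mod 11).
  S_0 = Σ v_i r_i = 1·2 + 2·9 + 5·10 + 2·2 + 1·7 = 81 ≡ 4.
  S_1 = Σ v_i α_i r_i = 1·1·2 + 2·5·9 + 5·4·10 + 2·3·2 + 1·7·7 = 353 ≡ 1.
  α_i^2 mod 11 = [1, 3, 5, 9, 5].
  S_2 = Σ v_i α_i^2 r_i = 1·1·2 + 2·3·9 + 5·5·10 + 2·9·2 + 1·5·7 = 377 ≡ 3.
  S = (4, 1, 3) ≠ 0, so r is not a codeword (an error is present).
Step 3: locate the error. For a single error e at position i, S_ℓ = v_i·e·α_i^ℓ, so α_err = S_1/S_0.
  S_0^{−1} = 4^{−1} = 3 (mod 11), so α_err = 1·3 = 3 ≡ 3 = α_4. Error position i = 4.
  Consistency check: S_2/S_1 = 3·1 = 3 ≡ 3 = α_err ✓ (single-error assumption holds).
Step 4: error magnitude e = S_0/v_4 = S_0·∏_{j≠4}(α_4 − α_j) = 4·6 = 24 ≡ 2 (mod 11).
Step 5: correct position 4: c_4 = r_4 − e = 2 − 2 ≡ 0 (mod 11). Hence c = [2, 9, 10, 0, 7].
  Check: interpolating c through the α_i gives m(x) = 3 + 10·x (degree < 2) with m(α_i) = c_i for every i, so c is indeed a codeword.


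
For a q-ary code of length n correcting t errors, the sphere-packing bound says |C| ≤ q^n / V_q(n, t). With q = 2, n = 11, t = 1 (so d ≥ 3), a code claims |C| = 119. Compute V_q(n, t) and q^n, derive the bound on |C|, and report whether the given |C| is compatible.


V_q(n, t) = 12, q^n = 2048, Hamming bound = 170, |C| = 119 ≤ bound (satisfied).

Step 1: Compute V_q(n, t) = Σ_{j=0}^1 C(n, j) (q−1)^j.
  j = 0: C(11,0)·(1)^0 = 1·1 = 1.
  j = 1: C(11,1)·(1)^1 = 11·1 = 11.
  V_q(n, t) = 1 + 11 = 12.
Step 2: q^n = 2^11 = 2048.
Step 3: Hamming bound ⌊q^n / V_q(n,t)⌋ = ⌊2048/12⌋ = 170.
Step 4: Compare |C| = 119 to 170: satisfied.
The claimed |C| lies below the Hamming bound.


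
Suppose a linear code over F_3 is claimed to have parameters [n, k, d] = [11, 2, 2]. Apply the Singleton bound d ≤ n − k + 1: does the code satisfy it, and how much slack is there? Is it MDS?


Singleton RHS = n − k + 1 = 10, slack = 8, bound satisfied, not MDS.

Singleton bound: d ≤ n − k + 1.
Here n = 11, k = 2, so n − k + 1 = 10.
Given d = 2, check d ≤ 10: YES.
Slack = (n − k + 1) − d = 8.
The code is NOT MDS (slack = 8 > 0).
Description: the claimed parameters are [11, 2, 2]_3; such a code would be non-MDS.


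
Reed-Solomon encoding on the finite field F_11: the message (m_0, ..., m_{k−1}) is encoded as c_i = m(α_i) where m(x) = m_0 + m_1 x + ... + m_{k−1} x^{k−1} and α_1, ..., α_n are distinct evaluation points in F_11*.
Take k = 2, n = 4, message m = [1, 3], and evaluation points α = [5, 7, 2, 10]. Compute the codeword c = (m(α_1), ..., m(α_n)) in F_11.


c = [5, 0, 7, 9]

Message polynomial: m(x) = 1 + 3·x (mod 11).
For each evaluation point α_i, compute m(α_i) mod 11:
  α_1 = 5: Horner steps 3 → 5, so m(5) = 5.
  α_2 = 7: Horner steps 3 → 0, so m(7) = 0.
  α_3 = 2: Horner steps 3 → 7, so m(2) = 7.
  α_4 = 10: Horner steps 3 → 9, so m(10) = 9.
Codeword c = [5, 0, 7, 9] ∈ F_11^4.


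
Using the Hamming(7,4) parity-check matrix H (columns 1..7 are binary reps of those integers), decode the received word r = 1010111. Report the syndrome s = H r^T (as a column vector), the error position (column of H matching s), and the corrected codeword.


s = (1, 1, 0)^T, error position = 6, corrected codeword c = 1010101

Compute s = H r^T mod 2 one row at a time:
  s_1 = 0 + 1 + 1 + 1 = 3 ≡ 1 (mod 2).
  s_2 = 0 + 1 + 1 + 1 = 3 ≡ 1 (mod 2).
  s_3 = 1 + 1 + 1 + 1 = 4 ≡ 0 (mod 2).
s = (1, 1, 0)^T — this equals column 6 of H (binary 110), so error is at position 6.
Correct: flip bit 6 of r = 1010111 to get c = 1010101.


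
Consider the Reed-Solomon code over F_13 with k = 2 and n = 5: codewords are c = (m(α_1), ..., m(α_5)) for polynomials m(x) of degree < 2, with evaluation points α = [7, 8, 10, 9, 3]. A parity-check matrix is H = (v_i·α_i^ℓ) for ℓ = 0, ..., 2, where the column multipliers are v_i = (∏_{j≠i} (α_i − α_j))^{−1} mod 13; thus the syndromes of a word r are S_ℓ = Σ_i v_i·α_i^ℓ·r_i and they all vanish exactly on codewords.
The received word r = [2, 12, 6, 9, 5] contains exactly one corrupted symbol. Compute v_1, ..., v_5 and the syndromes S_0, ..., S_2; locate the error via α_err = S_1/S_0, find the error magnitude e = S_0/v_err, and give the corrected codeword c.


S = (7, 8, 11), error at position 5, error magnitude e = 4, c = [2, 12, 6, 9, 1].

Step 1: column multipliers v_i = (∏_{j≠i}(α_i − α_j))^{−1} mod 13.
  i = 1 (α = 7): (7−8)(7−10)(7−9)(7−3) = (−1)·(−3)·(−2)·4 = −24 ≡ 2, so v_1 = 2^{−1} = 7 (mod 13).
  i = 2 (α = 8): (8−7)(8−10)(8−9)(8−3) = 1·(−2)·(−1)·5 = 10 ≡ 10, so v_2 = 10^{−1} = 4 (mod 13).
  i = 3 (α = 10): (10−7)(10−8)(10−9)(10−3) = 3·2·1·7 = 42 ≡ 3, so v_3 = 3^{−1} = 9 (mod 13).
  i = 4 (α = 9): (9−7)(9−8)(9−10)(9−3) = 2·1·(−1)·6 = −12 ≡ 1, so v_4 = 1^{−1} = 1 (mod 13).
  i = 5 (α = 3): (3−7)(3−8)(3−10)(3−9) = (−4)·(−5)·(−7)·(−6) = 840 ≡ 8, so v_5 = 8^{−1} = 5 (mod 13).
  v = [7, 4, 9, 1, 5].
Step 2: syndromes of r = [2, 12, 6, 9, 5] (all sums mod 13).
  S_0 = Σ v_i r_i = 7·2 + 4·12 + 9·6 + 1·9 + 5·5 = 150 ≡ 7.
  S_1 = Σ v_i α_i r_i = 7·7·2 + 4·8·12 + 9·10·6 + 1·9·9 + 5·3·5 = 1178 ≡ 8.
  α_i^2 mod 13 = [10, 12, 9, 3, 9].
  S_2 = Σ v_i α_i^2 r_i = 7·10·2 + 4·12·12 + 9·9·6 + 1·3·9 + 5·9·5 = 1454 ≡ 11.
  S = (7, 8, 11) ≠ 0, so r is not a codeword (an error is present).
Step 3: locate the error. For a single error e at position i, S_ℓ = v_i·e·α_i^ℓ, so α_err = S_1/S_0.
  S_0^{−1} = 7^{−1} = 2 (mod 13), so α_err = 8·2 = 16 ≡ 3 = α_5. Error position i = 5.
  Consistency check: S_2/S_1 = 11·5 = 55 ≡ 3 = α_err ✓ (single-error assumption holds).
Step 4: error magnitude e = S_0/v_5 = S_0·∏_{j≠5}(α_5 − α_j) = 7·8 = 56 ≡ 4 (mod 13).
Step 5: correct position 5: c_5 = r_5 − e = 5 − 4 ≡ 1 (mod 13). Hence c = [2, 12, 6, 9, 1].
  Check: interpolating c through the α_i gives m(x) = 10 + 10·x (degree < 2) with m(α_i) = c_i for every i, so c is indeed a codeword.


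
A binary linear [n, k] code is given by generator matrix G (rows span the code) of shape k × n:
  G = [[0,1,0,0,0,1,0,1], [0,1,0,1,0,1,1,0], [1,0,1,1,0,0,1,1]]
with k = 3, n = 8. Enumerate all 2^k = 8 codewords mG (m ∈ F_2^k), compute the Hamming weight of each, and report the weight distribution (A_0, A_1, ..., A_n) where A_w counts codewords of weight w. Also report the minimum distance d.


Weight distribution: A_0 = 1, A_2 = 1, A_3 = 2, A_4 = 1, A_5 = 2, A_6 = 1. Minimum distance d = 2.

Enumerate all 2^3 = 8 messages m ∈ F_2^3.
For each, compute codeword c = mG in F_2^8, then tally its weight.
  m = 000 → c = 00000000, weight = 0.
  m = 100 → c = 01000101, weight = 3.
  m = 010 → c = 01010110, weight = 4.
  m = 110 → c = 00010011, weight = 3.
  m = 001 → c = 10110011, weight = 5.
  m = 101 → c = 11110110, weight = 6.
  m = 011 → c = 11100101, weight = 5.
  m = 111 → c = 10100000, weight = 2.
Tally weights:
  weight 0: 1 codewords.
  weight 2: 1 codewords.
  weight 3: 2 codewords.
  weight 4: 1 codewords.
  weight 5: 2 codewords.
  weight 6: 1 codewords.
Minimum distance d = smallest w > 0 with A_w > 0 = 2.
Sanity: Σ A_w = 8 = 2^3 = 8 ✓.


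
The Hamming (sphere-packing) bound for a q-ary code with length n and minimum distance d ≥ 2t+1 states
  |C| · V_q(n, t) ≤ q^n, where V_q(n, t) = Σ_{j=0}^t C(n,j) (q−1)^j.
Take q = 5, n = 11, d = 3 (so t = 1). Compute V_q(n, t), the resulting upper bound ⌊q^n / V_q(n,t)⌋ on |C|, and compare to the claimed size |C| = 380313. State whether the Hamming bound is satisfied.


V_q(n, t) = 45, q^n = 48828125, Hamming bound = 1085069, |C| = 380313 ≤ bound (satisfied).

Step 1: Compute V_q(n, t) = Σ_{j=0}^1 C(n, j) (q−1)^j.
  j = 0: C(11,0)·(4)^0 = 1·1 = 1.
  j = 1: C(11,1)·(4)^1 = 11·4 = 44.
  V_q(n, t) = 1 + 44 = 45.
Step 2: q^n = 5^11 = 48828125.
Step 3: Hamming bound ⌊q^n / V_q(n,t)⌋ = ⌊48828125/45⌋ = 1085069.
Step 4: Compare |C| = 380313 to 1085069: satisfied.
The claimed |C| lies below the Hamming bound.


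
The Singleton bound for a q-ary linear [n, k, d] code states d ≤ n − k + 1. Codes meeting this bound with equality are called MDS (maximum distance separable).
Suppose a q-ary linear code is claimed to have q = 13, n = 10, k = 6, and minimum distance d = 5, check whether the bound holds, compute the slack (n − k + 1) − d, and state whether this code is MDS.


Singleton RHS = n − k + 1 = 5, slack = 0, bound satisfied, MDS.

Singleton bound: d ≤ n − k + 1.
Here n = 10, k = 6, so n − k + 1 = 5.
Given d = 5, check d ≤ 5: YES.
Slack = (n − k + 1) − d = 0.
The code is MDS (slack = 0).
Description: the claimed parameters are [10, 6, 5]_13; such a code would be MDS (meets Singleton bound).


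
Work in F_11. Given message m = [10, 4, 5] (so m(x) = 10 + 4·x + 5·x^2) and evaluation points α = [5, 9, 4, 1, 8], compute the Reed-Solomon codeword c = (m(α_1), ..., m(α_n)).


c = [1, 0, 7, 8, 10]

Message polynomial: m(x) = 10 + 4·x + 5·x^2 (mod 11).
For each evaluation point α_i, compute m(α_i) mod 11:
  α_1 = 5: Horner steps 5 → 7 → 1, so m(5) = 1.
  α_2 = 9: Horner steps 5 → 5 → 0, so m(9) = 0.
  α_3 = 4: Horner steps 5 → 2 → 7, so m(4) = 7.
  α_4 = 1: Horner steps 5 → 9 → 8, so m(1) = 8.
  α_5 = 8: Horner steps 5 → 0 → 10, so m(8) = 10.
Codeword c = [1, 0, 7, 8, 10] ∈ F_11^5.


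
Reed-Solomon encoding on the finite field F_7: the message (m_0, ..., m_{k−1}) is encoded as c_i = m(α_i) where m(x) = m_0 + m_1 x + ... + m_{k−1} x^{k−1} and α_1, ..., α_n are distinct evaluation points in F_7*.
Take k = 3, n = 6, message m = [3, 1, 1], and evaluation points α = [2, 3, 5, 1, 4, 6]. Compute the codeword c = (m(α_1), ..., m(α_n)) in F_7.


c = [2, 1, 5, 5, 2, 3]

Message polynomial: m(x) = 3 + 1·x + 1·x^2 (mod 7).
For each evaluation point α_i, compute m(α_i) mod 7:
  α_1 = 2: Horner steps 1 → 3 → 2, so m(2) = 2.
  α_2 = 3: Horner steps 1 → 4 → 1, so m(3) = 1.
  α_3 = 5: Horner steps 1 → 6 → 5, so m(5) = 5.
  α_4 = 1: Horner steps 1 → 2 → 5, so m(1) = 5.
  α_5 = 4: Horner steps 1 → 5 → 2, so m(4) = 2.
  α_6 = 6: Horner steps 1 → 0 → 3, so m(6) = 3.
Codeword c = [2, 1, 5, 5, 2, 3] ∈ F_7^6.


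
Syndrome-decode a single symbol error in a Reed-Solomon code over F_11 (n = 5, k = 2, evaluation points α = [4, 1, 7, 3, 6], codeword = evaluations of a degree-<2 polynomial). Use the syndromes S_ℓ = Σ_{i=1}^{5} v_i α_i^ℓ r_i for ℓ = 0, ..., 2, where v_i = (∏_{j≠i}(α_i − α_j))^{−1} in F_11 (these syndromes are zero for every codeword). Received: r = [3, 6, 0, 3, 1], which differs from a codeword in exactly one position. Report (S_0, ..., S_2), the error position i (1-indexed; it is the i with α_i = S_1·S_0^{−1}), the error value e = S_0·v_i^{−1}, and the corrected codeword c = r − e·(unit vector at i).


S = (6, 7, 10), error at position 4, error magnitude e = 10, c = [3, 6, 0, 4, 1].

Step 1: column multipliers v_i = (∏_{j≠i}(α_i − α_j))^{−1} mod 11.
  i = 1 (α = 4): (4−1)(4−7)(4−3)(4−6) = 3·(−3)·1·(−2) = 18 ≡ 7, so v_1 = 7^{−1} = 8 (mod 11).
  i = 2 (α = 1): (1−4)(1−7)(1−3)(1−6) = (−3)·(−6)·(−2)·(−5) = 180 ≡ 4, so v_2 = 4^{−1} = 3 (mod 11).
  i = 3 (α = 7): (7−4)(7−1)(7−3)(7−6) = 3·6·4·1 = 72 ≡ 6, so v_3 = 6^{−1} = 2 (mod 11).
  i = 4 (α = 3): (3−4)(3−1)(3−7)(3−6) = (−1)·2·(−4)·(−3) = −24 ≡ 9, so v_4 = 9^{−1} = 5 (mod 11).
  i = 5 (α = 6): (6−4)(6−1)(6−7)(6−3) = 2·5·(−1)·3 = −30 ≡ 3, so v_5 = 3^{−1} = 4 (mod 11).
  v = [8, 3, 2, 5, 4].
Step 2: syndromes of r = [3, 6, 0, 3, 1] (all sums mod 11).
  S_0 = Σ v_i r_i = 8·3 + 3·6 + 2·0 + 5·3 + 4·1 = 61 ≡ 6.
  S_1 = Σ v_i α_i r_i = 8·4·3 + 3·1·6 + 2·7·0 + 5·3·3 + 4·6·1 = 183 ≡ 7.
  α_i^2 mod 11 = [5, 1, 5, 9, 3].
  S_2 = Σ v_i α_i^2 r_i = 8·5·3 + 3·1·6 + 2·5·0 + 5·9·3 + 4·3·1 = 285 ≡ 10.
  S = (6, 7, 10) ≠ 0, so r is not a codeword (an error is present).
Step 3: locate the error. For a single error e at position i, S_ℓ = v_i·e·α_i^ℓ, so α_err = S_1/S_0.
  S_0^{−1} = 6^{−1} = 2 (mod 11), so α_err = 7·2 = 14 ≡ 3 = α_4. Error position i = 4.
  Consistency check: S_2/S_1 = 10·8 = 80 ≡ 3 = α_err ✓ (single-error assumption holds).
Step 4: error magnitude e = S_0/v_4 = S_0·∏_{j≠4}(α_4 − α_j) = 6·9 = 54 ≡ 10 (mod 11).
Step 5: correct position 4: c_4 = r_4 − e = 3 − 10 ≡ 4 (mod 11). Hence c = [3, 6, 0, 4, 1].
  Check: interpolating c through the α_i gives m(x) = 7 + 10·x (degree < 2) with m(α_i) = c_i for every i, so c is indeed a codeword.


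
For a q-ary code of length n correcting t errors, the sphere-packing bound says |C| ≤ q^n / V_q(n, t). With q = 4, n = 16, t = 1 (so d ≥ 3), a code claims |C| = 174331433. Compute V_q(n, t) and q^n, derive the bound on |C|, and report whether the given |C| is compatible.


V_q(n, t) = 49, q^n = 4294967296, Hamming bound = 87652393, |C| = 174331433 > bound (violated).

Step 1: Compute V_q(n, t) = Σ_{j=0}^1 C(n, j) (q−1)^j.
  j = 0: C(16,0)·(3)^0 = 1·1 = 1.
  j = 1: C(16,1)·(3)^1 = 16·3 = 48.
  V_q(n, t) = 1 + 48 = 49.
Step 2: q^n = 4^16 = 4294967296.
Step 3: Hamming bound ⌊q^n / V_q(n,t)⌋ = ⌊4294967296/49⌋ = 87652393.
Step 4: Compare |C| = 174331433 to 87652393: violated.
The claimed |C| lies above the Hamming bound, so no 4-ary code of length 16 with d ≥ 3 can have 174331433 codewords.


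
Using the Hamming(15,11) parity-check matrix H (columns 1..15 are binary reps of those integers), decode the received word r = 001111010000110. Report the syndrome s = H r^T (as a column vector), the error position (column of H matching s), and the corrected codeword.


s = (1, 1, 1, 1)^T, error position = 15, corrected codeword c = 001111010000111

Compute s = H r^T mod 2 one row at a time:
  s_1 = 1 + 0 + 0 + 0 + 0 + 1 + 1 + 0 = 3 ≡ 1 (mod 2).
  s_2 = 1 + 1 + 1 + 0 + 0 + 1 + 1 + 0 = 5 ≡ 1 (mod 2).
  s_3 = 0 + 1 + 1 + 0 + 0 + 0 + 1 + 0 = 3 ≡ 1 (mod 2).
  s_4 = 0 + 1 + 1 + 0 + 0 + 0 + 1 + 0 = 3 ≡ 1 (mod 2).
s = (1, 1, 1, 1)^T — this equals column 15 of H (binary 1111), so error is at position 15.
Correct: flip bit 15 of r = 001111010000110 to get c = 001111010000111.


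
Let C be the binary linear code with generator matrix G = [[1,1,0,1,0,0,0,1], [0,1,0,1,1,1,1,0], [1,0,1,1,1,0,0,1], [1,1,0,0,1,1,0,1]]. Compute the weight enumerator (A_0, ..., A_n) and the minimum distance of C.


Weight distribution: A_0 = 1, A_2 = 1, A_3 = 3, A_4 = 5, A_5 = 4, A_6 = 1, A_7 = 1. Minimum distance d = 2.

Enumerate all 2^4 = 16 messages m ∈ F_2^4.
For each, compute codeword c = mG in F_2^8, then tally its weight.
  m = 0000 → c = 00000000, weight = 0.
  m = 1000 → c = 11010001, weight = 4.
  m = 0100 → c = 01011110, weight = 5.
  m = 1100 → c = 10001111, weight = 5.
  m = 0010 → c = 10111001, weight = 5.
  m = 1010 → c = 01101000, weight = 3.
  m = 0110 → c = 11100111, weight = 6.
  m = 1110 → c = 00110110, weight = 4.
  m = 0001 → c = 11001101, weight = 5.
  m = 1001 → c = 00011100, weight = 3.
  m = 0101 → c = 10010011, weight = 4.
  m = 1101 → c = 01000010, weight = 2.
  m = 0011 → c = 01110100, weight = 4.
  m = 1011 → c = 10100101, weight = 4.
  m = 0111 → c = 00101010, weight = 3.
  m = 1111 → c = 11111011, weight = 7.
Tally weights:
  weight 0: 1 codewords.
  weight 2: 1 codewords.
  weight 3: 3 codewords.
  weight 4: 5 codewords.
  weight 5: 4 codewords.
  weight 6: 1 codewords.
  weight 7: 1 codewords.
Minimum distance d = smallest w > 0 with A_w > 0 = 2.
Sanity: Σ A_w = 16 = 2^4 = 16 ✓.


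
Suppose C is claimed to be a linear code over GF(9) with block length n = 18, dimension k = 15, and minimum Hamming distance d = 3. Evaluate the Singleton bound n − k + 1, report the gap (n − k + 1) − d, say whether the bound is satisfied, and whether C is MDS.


Singleton RHS = n − k + 1 = 4, slack = 1, bound satisfied, not MDS.

Singleton bound: d ≤ n − k + 1.
Here n = 18, k = 15, so n − k + 1 = 4.
Given d = 3, check d ≤ 4: YES.
Slack = (n − k + 1) − d = 1.
The code is NOT MDS (slack = 1 > 0).
Description: the claimed parameters are [18, 15, 3]_9; such a code would be non-MDS.


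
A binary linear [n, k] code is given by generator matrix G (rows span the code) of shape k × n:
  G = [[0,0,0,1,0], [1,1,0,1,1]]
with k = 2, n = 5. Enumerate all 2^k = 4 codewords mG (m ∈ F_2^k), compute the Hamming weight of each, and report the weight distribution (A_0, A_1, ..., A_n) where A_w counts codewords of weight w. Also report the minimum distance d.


Weight distribution: A_0 = 1, A_1 = 1, A_3 = 1, A_4 = 1. Minimum distance d = 1.

Enumerate all 2^2 = 4 messages m ∈ F_2^2.
For each, compute codeword c = mG in F_2^5, then tally its weight.
  m = 00 → c = 00000, weight = 0.
  m = 10 → c = 00010, weight = 1.
  m = 01 → c = 11011, weight = 4.
  m = 11 → c = 11001, weight = 3.
Tally weights:
  weight 0: 1 codewords.
  weight 1: 1 codewords.
  weight 3: 1 codewords.
  weight 4: 1 codewords.
Minimum distance d = smallest w > 0 with A_w > 0 = 1.
Sanity: Σ A_w = 4 = 2^2 = 4 ✓.


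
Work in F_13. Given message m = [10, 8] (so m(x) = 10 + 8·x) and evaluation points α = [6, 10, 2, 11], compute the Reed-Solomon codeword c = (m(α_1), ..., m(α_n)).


c = [6, 12, 0, 7]

Message polynomial: m(x) = 10 + 8·x (mod 13).
For each evaluation point α_i, compute m(α_i) mod 13:
  α_1 = 6: Horner steps 8 → 6, so m(6) = 6.
  α_2 = 10: Horner steps 8 → 12, so m(10) = 12.
  α_3 = 2: Horner steps 8 → 0, so m(2) = 0.
  α_4 = 11: Horner steps 8 → 7, so m(11) = 7.
Codeword c = [6, 12, 0, 7] ∈ F_13^4.
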